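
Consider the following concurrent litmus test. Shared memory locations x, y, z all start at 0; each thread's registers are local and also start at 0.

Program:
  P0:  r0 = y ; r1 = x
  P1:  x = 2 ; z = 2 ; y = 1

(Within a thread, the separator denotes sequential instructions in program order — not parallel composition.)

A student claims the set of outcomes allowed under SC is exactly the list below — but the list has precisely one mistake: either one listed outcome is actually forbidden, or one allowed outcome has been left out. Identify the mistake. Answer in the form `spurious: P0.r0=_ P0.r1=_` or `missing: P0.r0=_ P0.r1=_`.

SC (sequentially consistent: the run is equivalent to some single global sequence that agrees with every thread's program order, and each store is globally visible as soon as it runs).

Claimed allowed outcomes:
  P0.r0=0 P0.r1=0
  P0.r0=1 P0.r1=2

outcome vector order: (P0.r0,P0.r1)
SC: 3 outcomes — {<0 0>; <0 2>; <1 2>}
SC∖claimed = {<0 2>}

missing: P0.r0=0 P0.r1=2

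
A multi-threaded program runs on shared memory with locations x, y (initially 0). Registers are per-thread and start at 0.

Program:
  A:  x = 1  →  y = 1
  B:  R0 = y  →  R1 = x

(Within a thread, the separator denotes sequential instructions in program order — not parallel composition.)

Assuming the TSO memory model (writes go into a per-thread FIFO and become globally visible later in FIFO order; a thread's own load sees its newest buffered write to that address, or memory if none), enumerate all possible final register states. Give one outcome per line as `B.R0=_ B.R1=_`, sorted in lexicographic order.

outcome vector order: (B.R0,B.R1)
|TSO outcomes| = 3

B.R0=0 B.R1=0
B.R0=0 B.R1=1
B.R0=1 B.R1=1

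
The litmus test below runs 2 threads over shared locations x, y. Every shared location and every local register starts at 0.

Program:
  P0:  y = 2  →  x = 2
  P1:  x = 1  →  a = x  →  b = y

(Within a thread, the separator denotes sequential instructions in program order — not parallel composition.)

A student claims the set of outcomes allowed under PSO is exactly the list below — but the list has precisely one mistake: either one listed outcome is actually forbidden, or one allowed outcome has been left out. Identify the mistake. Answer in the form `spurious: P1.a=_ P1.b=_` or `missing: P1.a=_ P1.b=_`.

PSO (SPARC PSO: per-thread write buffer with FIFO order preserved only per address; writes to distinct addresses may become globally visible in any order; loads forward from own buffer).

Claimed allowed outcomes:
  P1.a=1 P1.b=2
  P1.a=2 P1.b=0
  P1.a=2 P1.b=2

missing: P1.a=1 P1.b=0

outcome vector order: (P1.a,P1.b)
PSO (4): 10 12 20 22
PSO∖claimed = {10}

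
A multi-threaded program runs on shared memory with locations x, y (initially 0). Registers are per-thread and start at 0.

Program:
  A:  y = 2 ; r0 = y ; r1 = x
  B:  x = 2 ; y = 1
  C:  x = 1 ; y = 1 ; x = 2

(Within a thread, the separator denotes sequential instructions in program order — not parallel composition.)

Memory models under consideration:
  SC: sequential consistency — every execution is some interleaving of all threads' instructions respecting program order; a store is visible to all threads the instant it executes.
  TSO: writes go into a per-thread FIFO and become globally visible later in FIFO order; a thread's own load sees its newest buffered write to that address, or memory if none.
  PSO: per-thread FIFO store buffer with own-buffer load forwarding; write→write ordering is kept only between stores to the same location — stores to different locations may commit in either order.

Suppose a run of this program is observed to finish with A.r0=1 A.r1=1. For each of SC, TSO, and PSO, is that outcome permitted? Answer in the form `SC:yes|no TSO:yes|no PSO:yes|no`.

SC:yes TSO:yes PSO:yes

outcome vector order: (A.r0,A.r1)
SC: 5 outcomes — {11, 12, 20, 21, 22}
TSO: 5 outcomes — {11, 12, 20, 21, 22}
PSO: 6 outcomes — {10, 11, 12, 20, 21, 22}
target 11 ∈ {SC,TSO,PSO}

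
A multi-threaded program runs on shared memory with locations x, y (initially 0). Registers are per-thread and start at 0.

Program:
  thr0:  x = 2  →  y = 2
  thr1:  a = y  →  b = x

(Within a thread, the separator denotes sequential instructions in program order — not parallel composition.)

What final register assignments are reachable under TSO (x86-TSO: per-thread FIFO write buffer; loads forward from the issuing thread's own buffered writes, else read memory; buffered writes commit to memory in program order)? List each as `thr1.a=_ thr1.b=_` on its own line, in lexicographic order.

thr1.a=0 thr1.b=0
thr1.a=0 thr1.b=2
thr1.a=2 thr1.b=2

outcome vector order: (thr1.a,thr1.b)
|TSO outcomes| = 3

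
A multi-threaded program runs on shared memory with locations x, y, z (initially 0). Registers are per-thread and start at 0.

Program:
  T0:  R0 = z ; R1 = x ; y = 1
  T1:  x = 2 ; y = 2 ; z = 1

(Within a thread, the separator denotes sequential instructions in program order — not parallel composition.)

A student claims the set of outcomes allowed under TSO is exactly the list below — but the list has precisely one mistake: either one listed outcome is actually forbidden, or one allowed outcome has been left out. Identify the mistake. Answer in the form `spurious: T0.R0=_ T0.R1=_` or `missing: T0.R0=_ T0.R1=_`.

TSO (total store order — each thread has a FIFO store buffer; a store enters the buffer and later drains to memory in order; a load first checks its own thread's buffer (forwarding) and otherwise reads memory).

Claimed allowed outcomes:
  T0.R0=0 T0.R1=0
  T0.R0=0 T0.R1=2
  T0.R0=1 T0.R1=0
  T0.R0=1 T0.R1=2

spurious: T0.R0=1 T0.R1=0

outcome vector order: (T0.R0,T0.R1)
[TSO] allowed = {0/0; 0/2; 1/2}
claimed∖TSO = {1/0}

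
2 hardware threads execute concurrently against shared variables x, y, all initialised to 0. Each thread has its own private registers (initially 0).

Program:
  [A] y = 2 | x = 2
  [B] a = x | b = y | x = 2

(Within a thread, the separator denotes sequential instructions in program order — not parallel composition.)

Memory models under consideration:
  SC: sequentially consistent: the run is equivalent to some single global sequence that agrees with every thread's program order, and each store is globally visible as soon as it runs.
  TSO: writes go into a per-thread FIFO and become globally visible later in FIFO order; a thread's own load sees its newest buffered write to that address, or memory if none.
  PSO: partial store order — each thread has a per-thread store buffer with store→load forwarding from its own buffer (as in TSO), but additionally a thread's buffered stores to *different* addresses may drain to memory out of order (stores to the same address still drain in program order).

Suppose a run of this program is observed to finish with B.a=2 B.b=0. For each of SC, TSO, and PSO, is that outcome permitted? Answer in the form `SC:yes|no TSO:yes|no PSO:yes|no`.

SC:no TSO:no PSO:yes

outcome vector order: (B.a,B.b)
SC: 3 outcomes — {<0 0>, <0 2>, <2 2>}
TSO: 3 outcomes — {<0 0>, <0 2>, <2 2>}
PSO: 4 outcomes — {<0 0>, <0 2>, <2 0>, <2 2>}
target <2 0> ∈ {PSO}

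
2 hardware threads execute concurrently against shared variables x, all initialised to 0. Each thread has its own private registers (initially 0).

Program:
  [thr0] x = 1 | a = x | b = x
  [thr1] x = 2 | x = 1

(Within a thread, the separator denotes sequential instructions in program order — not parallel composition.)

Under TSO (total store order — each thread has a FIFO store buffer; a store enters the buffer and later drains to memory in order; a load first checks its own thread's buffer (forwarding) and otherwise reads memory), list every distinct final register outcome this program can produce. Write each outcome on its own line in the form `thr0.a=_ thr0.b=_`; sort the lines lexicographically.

outcome vector order: (thr0.a,thr0.b)
|TSO outcomes| = 4

thr0.a=1 thr0.b=1
thr0.a=1 thr0.b=2
thr0.a=2 thr0.b=1
thr0.a=2 thr0.b=2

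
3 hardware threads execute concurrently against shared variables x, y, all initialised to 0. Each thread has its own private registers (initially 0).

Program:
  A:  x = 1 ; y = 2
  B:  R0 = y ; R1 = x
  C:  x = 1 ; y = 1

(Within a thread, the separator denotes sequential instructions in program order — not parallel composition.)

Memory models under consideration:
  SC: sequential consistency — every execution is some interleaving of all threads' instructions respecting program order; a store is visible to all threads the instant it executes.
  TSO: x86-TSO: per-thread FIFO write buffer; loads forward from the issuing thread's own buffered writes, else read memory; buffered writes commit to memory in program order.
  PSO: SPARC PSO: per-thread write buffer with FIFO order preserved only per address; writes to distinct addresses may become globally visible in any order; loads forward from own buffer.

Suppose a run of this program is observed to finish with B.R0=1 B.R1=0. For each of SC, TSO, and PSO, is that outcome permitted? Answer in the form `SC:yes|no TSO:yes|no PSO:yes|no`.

SC:no TSO:no PSO:yes

outcome vector order: (B.R0,B.R1)
SC: 4 outcomes — {0/0 0/1 1/1 2/1}
TSO: 4 outcomes — {0/0 0/1 1/1 2/1}
PSO: 6 outcomes — {0/0 0/1 1/0 1/1 2/0 2/1}
target 1/0 ∈ {PSO}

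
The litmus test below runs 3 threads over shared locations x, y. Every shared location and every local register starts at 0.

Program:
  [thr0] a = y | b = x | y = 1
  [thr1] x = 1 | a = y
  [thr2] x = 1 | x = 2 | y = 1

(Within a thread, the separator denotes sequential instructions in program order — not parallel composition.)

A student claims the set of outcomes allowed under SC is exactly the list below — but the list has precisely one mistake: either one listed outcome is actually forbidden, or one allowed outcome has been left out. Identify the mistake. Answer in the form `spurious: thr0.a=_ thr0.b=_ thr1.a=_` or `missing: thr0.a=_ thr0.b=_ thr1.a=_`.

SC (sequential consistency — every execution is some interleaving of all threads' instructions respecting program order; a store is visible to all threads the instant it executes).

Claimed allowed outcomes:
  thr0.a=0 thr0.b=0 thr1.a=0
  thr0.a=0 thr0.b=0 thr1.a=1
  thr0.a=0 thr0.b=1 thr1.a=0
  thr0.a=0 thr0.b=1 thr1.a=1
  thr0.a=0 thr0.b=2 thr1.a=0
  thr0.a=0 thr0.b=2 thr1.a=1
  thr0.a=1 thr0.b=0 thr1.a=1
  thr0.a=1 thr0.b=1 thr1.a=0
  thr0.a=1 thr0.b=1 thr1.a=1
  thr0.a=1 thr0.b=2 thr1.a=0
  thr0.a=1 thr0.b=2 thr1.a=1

outcome vector order: (thr0.a,thr0.b,thr1.a)
SC (10): 000 001 010 011 020 021 110 111 120 121
claimed∖SC = {101}

spurious: thr0.a=1 thr0.b=0 thr1.a=1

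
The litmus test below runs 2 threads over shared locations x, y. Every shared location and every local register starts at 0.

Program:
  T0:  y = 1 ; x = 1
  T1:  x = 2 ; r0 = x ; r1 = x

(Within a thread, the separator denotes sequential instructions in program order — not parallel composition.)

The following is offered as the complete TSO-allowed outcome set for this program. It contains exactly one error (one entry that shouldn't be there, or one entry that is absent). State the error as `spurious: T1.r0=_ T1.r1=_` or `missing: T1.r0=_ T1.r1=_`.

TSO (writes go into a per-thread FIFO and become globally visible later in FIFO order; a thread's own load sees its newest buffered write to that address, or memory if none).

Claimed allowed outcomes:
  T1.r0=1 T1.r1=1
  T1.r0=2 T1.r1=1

missing: T1.r0=2 T1.r1=2

outcome vector order: (T1.r0,T1.r1)
TSO: 3 outcomes — {<1 1>; <2 1>; <2 2>}
TSO∖claimed = {<2 2>}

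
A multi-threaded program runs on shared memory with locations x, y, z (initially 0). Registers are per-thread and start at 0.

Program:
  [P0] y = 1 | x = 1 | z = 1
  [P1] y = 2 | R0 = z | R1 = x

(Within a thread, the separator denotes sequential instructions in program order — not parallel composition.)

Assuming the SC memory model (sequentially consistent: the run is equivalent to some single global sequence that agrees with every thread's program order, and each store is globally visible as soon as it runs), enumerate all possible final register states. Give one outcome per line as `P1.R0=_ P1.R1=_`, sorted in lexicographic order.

P1.R0=0 P1.R1=0
P1.R0=0 P1.R1=1
P1.R0=1 P1.R1=1

outcome vector order: (P1.R0,P1.R1)
|SC outcomes| = 3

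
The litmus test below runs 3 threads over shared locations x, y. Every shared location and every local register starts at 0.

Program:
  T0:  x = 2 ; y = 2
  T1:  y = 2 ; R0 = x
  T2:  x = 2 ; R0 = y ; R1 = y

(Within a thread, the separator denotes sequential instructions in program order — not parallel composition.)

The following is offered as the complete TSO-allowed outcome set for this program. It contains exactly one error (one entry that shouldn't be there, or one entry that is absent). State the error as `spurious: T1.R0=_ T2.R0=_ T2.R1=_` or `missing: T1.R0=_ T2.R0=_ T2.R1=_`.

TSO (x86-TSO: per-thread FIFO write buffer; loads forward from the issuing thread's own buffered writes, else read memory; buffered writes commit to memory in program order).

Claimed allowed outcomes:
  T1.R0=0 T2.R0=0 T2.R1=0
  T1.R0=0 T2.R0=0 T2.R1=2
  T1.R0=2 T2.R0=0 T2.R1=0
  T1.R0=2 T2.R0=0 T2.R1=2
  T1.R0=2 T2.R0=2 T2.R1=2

missing: T1.R0=0 T2.R0=2 T2.R1=2

outcome vector order: (T1.R0,T2.R0,T2.R1)
TSO (6): 000; 002; 022; 200; 202; 222
TSO∖claimed = {022}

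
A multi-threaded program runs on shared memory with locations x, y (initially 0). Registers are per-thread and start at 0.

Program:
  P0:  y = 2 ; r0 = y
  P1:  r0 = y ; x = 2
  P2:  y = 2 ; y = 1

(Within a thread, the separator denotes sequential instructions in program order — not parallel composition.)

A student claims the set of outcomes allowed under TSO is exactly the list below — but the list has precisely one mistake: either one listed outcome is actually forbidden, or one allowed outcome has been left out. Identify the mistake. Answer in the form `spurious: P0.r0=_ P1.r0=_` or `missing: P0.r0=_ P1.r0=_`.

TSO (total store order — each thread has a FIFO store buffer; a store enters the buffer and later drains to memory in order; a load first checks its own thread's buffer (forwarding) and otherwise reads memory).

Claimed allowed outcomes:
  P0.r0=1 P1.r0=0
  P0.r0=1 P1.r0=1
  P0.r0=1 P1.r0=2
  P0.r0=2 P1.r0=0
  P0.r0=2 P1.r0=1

outcome vector order: (P0.r0,P1.r0)
TSO (6): (1,0); (1,1); (1,2); (2,0); (2,1); (2,2)
TSO∖claimed = {(2,2)}

missing: P0.r0=2 P1.r0=2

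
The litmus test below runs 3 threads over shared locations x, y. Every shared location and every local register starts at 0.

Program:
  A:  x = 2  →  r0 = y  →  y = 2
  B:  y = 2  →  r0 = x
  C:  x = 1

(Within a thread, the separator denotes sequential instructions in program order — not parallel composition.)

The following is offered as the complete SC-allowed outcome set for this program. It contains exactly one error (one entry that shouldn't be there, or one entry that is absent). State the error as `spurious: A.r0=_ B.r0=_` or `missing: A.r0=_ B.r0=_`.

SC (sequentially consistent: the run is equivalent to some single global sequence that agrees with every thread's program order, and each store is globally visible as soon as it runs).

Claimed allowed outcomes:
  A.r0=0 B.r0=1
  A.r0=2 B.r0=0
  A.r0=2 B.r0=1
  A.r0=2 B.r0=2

missing: A.r0=0 B.r0=2

outcome vector order: (A.r0,B.r0)
SC: 5 outcomes — {01 02 20 21 22}
SC∖claimed = {02}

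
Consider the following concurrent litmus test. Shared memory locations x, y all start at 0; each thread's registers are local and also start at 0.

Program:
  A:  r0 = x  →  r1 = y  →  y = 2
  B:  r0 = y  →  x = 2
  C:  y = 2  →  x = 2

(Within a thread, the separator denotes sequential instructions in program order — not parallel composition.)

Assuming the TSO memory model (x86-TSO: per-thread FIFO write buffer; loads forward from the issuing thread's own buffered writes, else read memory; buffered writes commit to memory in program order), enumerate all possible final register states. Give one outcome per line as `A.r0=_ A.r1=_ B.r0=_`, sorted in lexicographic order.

A.r0=0 A.r1=0 B.r0=0
A.r0=0 A.r1=0 B.r0=2
A.r0=0 A.r1=2 B.r0=0
A.r0=0 A.r1=2 B.r0=2
A.r0=2 A.r1=0 B.r0=0
A.r0=2 A.r1=2 B.r0=0
A.r0=2 A.r1=2 B.r0=2

outcome vector order: (A.r0,A.r1,B.r0)
|TSO outcomes| = 7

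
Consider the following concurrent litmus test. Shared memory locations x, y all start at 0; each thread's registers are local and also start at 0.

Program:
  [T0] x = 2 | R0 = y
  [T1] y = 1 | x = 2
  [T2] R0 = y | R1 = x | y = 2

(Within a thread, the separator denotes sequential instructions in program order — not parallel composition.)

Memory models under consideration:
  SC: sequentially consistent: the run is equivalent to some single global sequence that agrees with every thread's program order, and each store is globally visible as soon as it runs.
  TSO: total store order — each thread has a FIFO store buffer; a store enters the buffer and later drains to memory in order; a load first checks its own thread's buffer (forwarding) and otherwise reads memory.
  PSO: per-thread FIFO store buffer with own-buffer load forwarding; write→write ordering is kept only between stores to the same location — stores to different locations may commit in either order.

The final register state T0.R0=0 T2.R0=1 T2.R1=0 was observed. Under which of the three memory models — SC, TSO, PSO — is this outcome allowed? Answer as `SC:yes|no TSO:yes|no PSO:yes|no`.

SC:no TSO:yes PSO:yes

outcome vector order: (T0.R0,T2.R0,T2.R1)
SC: 11 outcomes — {0/0/0, 0/0/2, 0/1/2, 1/0/0, 1/0/2, 1/1/0, 1/1/2, 2/0/0, 2/0/2, 2/1/0, 2/1/2}
TSO: 12 outcomes — {0/0/0, 0/0/2, 0/1/0, 0/1/2, 1/0/0, 1/0/2, 1/1/0, 1/1/2, 2/0/0, 2/0/2, 2/1/0, 2/1/2}
PSO: 12 outcomes — {0/0/0, 0/0/2, 0/1/0, 0/1/2, 1/0/0, 1/0/2, 1/1/0, 1/1/2, 2/0/0, 2/0/2, 2/1/0, 2/1/2}
target 0/1/0 ∈ {TSO,PSO}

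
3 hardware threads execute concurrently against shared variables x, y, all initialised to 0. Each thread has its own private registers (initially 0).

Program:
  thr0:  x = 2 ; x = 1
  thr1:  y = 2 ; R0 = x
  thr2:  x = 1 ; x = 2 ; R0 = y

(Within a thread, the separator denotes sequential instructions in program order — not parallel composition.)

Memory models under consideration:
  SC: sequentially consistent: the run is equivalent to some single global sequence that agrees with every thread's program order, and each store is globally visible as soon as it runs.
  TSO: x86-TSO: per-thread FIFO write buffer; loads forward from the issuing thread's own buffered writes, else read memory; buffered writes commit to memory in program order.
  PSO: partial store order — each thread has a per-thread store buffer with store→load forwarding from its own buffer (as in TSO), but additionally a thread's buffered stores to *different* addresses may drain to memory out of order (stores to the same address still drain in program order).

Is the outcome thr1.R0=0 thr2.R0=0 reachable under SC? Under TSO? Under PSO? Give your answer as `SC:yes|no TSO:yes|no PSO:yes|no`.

SC:no TSO:yes PSO:yes

outcome vector order: (thr1.R0,thr2.R0)
SC (5): <0 2>, <1 0>, <1 2>, <2 0>, <2 2>
TSO (6): <0 0>, <0 2>, <1 0>, <1 2>, <2 0>, <2 2>
PSO (6): <0 0>, <0 2>, <1 0>, <1 2>, <2 0>, <2 2>
target <0 0> ∈ {TSO,PSO}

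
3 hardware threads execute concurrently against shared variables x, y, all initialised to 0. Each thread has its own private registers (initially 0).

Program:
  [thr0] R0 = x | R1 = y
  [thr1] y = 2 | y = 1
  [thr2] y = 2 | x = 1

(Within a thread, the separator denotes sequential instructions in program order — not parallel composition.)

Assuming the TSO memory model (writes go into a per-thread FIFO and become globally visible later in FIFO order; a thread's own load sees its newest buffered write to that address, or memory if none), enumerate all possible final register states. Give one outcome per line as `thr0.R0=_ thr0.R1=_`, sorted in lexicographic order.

thr0.R0=0 thr0.R1=0
thr0.R0=0 thr0.R1=1
thr0.R0=0 thr0.R1=2
thr0.R0=1 thr0.R1=1
thr0.R0=1 thr0.R1=2

outcome vector order: (thr0.R0,thr0.R1)
|TSO outcomes| = 5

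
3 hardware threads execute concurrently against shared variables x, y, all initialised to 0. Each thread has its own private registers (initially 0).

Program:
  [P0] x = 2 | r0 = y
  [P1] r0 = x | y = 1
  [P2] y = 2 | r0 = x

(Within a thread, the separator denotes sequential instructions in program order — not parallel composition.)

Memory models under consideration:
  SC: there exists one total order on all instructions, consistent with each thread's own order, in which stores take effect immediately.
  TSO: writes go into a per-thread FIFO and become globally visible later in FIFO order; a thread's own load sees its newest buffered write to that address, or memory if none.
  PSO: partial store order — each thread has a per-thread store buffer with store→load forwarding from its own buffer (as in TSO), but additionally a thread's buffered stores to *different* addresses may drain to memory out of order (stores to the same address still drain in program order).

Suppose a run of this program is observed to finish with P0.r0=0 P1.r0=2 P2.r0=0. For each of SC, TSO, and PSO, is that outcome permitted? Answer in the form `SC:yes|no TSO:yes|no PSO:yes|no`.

SC:no TSO:yes PSO:yes

outcome vector order: (P0.r0,P1.r0,P2.r0)
[SC] allowed = {0/0/2; 0/2/2; 1/0/0; 1/0/2; 1/2/0; 1/2/2; 2/0/0; 2/0/2; 2/2/0; 2/2/2}
[TSO] allowed = {0/0/0; 0/0/2; 0/2/0; 0/2/2; 1/0/0; 1/0/2; 1/2/0; 1/2/2; 2/0/0; 2/0/2; 2/2/0; 2/2/2}
[PSO] allowed = {0/0/0; 0/0/2; 0/2/0; 0/2/2; 1/0/0; 1/0/2; 1/2/0; 1/2/2; 2/0/0; 2/0/2; 2/2/0; 2/2/2}
target 0/2/0 ∈ {TSO,PSO}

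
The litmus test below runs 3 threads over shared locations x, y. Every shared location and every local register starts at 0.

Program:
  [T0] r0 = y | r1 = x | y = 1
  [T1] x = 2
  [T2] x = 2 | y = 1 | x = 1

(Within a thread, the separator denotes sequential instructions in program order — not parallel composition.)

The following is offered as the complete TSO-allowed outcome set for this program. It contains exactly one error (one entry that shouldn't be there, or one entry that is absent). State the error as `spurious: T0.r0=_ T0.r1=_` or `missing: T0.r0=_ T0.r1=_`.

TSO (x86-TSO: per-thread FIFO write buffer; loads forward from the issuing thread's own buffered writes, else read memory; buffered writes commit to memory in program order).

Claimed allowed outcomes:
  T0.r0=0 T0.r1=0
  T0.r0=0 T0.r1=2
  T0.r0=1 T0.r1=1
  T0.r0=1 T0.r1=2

outcome vector order: (T0.r0,T0.r1)
TSO: 5 outcomes — {0/0 0/1 0/2 1/1 1/2}
TSO∖claimed = {0/1}

missing: T0.r0=0 T0.r1=1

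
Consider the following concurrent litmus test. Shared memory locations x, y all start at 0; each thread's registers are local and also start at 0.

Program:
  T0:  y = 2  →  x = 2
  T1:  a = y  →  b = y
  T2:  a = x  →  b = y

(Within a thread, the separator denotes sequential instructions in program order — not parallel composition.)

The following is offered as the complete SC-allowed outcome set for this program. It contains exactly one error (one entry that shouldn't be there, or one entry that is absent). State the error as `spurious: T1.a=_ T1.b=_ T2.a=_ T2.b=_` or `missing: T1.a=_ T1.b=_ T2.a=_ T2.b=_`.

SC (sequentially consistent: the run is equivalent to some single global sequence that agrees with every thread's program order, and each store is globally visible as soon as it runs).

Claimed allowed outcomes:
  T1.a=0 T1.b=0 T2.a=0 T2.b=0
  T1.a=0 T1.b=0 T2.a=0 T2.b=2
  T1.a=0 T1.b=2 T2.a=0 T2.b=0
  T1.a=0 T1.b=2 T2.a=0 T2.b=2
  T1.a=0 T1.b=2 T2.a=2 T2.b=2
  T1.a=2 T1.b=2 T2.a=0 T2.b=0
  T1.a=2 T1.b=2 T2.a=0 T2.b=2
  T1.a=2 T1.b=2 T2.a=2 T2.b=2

outcome vector order: (T1.a,T1.b,T2.a,T2.b)
SC (9): 0/0/0/0; 0/0/0/2; 0/0/2/2; 0/2/0/0; 0/2/0/2; 0/2/2/2; 2/2/0/0; 2/2/0/2; 2/2/2/2
SC∖claimed = {0/0/2/2}

missing: T1.a=0 T1.b=0 T2.a=2 T2.b=2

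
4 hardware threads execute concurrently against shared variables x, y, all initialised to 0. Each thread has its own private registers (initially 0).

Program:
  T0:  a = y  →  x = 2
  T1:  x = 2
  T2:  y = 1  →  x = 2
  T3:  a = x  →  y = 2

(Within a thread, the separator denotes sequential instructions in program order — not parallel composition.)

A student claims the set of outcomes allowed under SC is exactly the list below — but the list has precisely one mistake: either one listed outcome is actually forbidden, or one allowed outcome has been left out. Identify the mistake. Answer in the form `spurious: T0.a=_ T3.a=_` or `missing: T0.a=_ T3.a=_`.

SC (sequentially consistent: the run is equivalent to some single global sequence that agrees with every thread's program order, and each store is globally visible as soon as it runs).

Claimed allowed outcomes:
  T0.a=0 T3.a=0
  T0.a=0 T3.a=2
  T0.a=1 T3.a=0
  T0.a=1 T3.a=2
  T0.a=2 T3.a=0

outcome vector order: (T0.a,T3.a)
[SC] allowed = {(0,0) (0,2) (1,0) (1,2) (2,0) (2,2)}
SC∖claimed = {(2,2)}

missing: T0.a=2 T3.a=2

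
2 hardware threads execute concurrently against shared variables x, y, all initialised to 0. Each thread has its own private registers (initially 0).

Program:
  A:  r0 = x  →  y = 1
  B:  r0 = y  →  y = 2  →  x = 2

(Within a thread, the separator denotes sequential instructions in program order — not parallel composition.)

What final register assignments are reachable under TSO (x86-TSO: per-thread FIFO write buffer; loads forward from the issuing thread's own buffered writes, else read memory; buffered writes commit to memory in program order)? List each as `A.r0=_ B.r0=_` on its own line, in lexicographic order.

outcome vector order: (A.r0,B.r0)
|TSO outcomes| = 3

A.r0=0 B.r0=0
A.r0=0 B.r0=1
A.r0=2 B.r0=0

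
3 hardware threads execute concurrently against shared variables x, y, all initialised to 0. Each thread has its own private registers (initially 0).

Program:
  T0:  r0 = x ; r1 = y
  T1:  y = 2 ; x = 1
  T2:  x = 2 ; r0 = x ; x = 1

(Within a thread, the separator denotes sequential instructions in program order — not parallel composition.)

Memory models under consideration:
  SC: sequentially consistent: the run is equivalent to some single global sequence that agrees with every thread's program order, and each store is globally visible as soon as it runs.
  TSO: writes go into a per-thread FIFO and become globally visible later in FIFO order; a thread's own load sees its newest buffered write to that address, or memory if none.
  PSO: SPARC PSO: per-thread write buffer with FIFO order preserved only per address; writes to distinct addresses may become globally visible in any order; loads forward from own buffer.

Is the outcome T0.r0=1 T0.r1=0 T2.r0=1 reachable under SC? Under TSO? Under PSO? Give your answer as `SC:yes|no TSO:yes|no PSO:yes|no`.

outcome vector order: (T0.r0,T0.r1,T2.r0)
SC: 11 outcomes — {(0,0,1), (0,0,2), (0,2,1), (0,2,2), (1,0,2), (1,2,1), (1,2,2), (2,0,1), (2,0,2), (2,2,1), (2,2,2)}
TSO: 11 outcomes — {(0,0,1), (0,0,2), (0,2,1), (0,2,2), (1,0,2), (1,2,1), (1,2,2), (2,0,1), (2,0,2), (2,2,1), (2,2,2)}
PSO: 12 outcomes — {(0,0,1), (0,0,2), (0,2,1), (0,2,2), (1,0,1), (1,0,2), (1,2,1), (1,2,2), (2,0,1), (2,0,2), (2,2,1), (2,2,2)}
target (1,0,1) ∈ {PSO}

SC:no TSO:no PSO:yes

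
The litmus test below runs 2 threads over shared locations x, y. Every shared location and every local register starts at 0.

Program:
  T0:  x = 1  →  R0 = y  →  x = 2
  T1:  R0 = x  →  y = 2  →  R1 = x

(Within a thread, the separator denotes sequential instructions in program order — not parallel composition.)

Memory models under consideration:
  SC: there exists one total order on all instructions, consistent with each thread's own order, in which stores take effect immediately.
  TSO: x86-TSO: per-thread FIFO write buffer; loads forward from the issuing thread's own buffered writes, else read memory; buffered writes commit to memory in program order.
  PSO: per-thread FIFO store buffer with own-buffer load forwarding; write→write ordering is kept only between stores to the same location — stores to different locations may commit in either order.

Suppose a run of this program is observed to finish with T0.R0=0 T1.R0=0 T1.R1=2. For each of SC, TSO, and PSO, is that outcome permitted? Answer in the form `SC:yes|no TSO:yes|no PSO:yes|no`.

outcome vector order: (T0.R0,T1.R0,T1.R1)
[SC] allowed = {(0,0,1); (0,0,2); (0,1,1); (0,1,2); (0,2,2); (2,0,0); (2,0,1); (2,0,2); (2,1,1); (2,1,2)}
[TSO] allowed = {(0,0,0); (0,0,1); (0,0,2); (0,1,1); (0,1,2); (0,2,2); (2,0,0); (2,0,1); (2,0,2); (2,1,1); (2,1,2)}
[PSO] allowed = {(0,0,0); (0,0,1); (0,0,2); (0,1,1); (0,1,2); (0,2,2); (2,0,0); (2,0,1); (2,0,2); (2,1,1); (2,1,2)}
target (0,0,2) ∈ {SC,TSO,PSO}

SC:yes TSO:yes PSO:yes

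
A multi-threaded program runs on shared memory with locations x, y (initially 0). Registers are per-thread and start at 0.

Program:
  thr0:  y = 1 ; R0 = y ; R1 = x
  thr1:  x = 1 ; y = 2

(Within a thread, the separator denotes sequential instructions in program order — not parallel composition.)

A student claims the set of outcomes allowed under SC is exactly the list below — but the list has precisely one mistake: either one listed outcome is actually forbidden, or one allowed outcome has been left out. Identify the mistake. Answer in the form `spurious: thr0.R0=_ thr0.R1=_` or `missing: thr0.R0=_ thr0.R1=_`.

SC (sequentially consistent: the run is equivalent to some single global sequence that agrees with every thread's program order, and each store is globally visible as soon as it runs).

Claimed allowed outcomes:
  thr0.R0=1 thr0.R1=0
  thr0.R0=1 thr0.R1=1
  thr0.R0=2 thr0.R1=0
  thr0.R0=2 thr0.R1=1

spurious: thr0.R0=2 thr0.R1=0

outcome vector order: (thr0.R0,thr0.R1)
under SC → <1 0>; <1 1>; <2 1>
claimed∖SC = {<2 0>}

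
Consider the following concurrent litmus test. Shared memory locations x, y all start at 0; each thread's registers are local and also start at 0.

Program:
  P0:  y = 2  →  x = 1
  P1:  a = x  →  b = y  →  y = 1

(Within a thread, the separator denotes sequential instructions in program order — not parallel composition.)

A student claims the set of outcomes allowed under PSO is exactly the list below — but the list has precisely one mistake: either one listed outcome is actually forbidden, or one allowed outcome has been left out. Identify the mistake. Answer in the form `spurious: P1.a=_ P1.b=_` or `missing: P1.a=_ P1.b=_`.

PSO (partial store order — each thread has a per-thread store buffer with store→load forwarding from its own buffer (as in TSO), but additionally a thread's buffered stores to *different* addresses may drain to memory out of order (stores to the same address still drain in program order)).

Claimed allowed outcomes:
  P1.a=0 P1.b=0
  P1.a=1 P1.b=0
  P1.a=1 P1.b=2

outcome vector order: (P1.a,P1.b)
PSO: 4 outcomes — {00, 02, 10, 12}
PSO∖claimed = {02}

missing: P1.a=0 P1.b=2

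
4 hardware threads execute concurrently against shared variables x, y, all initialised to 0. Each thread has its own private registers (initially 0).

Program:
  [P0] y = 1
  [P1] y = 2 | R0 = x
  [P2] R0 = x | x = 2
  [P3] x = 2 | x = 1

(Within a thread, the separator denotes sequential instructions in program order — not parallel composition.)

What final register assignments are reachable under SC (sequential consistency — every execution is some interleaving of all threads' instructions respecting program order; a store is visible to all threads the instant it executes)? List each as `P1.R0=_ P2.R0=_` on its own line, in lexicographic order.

P1.R0=0 P2.R0=0
P1.R0=0 P2.R0=1
P1.R0=0 P2.R0=2
P1.R0=1 P2.R0=0
P1.R0=1 P2.R0=1
P1.R0=1 P2.R0=2
P1.R0=2 P2.R0=0
P1.R0=2 P2.R0=1
P1.R0=2 P2.R0=2

outcome vector order: (P1.R0,P2.R0)
|SC outcomes| = 9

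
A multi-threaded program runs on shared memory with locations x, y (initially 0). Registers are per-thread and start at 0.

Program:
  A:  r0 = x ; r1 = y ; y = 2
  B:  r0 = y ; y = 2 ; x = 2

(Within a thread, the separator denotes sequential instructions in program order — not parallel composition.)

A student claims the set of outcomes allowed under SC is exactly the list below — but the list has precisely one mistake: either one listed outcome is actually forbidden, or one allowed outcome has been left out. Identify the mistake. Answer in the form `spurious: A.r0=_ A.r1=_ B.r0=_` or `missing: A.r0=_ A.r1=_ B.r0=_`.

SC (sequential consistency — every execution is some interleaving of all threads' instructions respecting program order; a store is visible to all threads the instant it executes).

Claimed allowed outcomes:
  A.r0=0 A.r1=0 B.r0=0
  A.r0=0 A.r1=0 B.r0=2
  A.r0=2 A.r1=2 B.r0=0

missing: A.r0=0 A.r1=2 B.r0=0

outcome vector order: (A.r0,A.r1,B.r0)
SC: 4 outcomes — {000, 002, 020, 220}
SC∖claimed = {020}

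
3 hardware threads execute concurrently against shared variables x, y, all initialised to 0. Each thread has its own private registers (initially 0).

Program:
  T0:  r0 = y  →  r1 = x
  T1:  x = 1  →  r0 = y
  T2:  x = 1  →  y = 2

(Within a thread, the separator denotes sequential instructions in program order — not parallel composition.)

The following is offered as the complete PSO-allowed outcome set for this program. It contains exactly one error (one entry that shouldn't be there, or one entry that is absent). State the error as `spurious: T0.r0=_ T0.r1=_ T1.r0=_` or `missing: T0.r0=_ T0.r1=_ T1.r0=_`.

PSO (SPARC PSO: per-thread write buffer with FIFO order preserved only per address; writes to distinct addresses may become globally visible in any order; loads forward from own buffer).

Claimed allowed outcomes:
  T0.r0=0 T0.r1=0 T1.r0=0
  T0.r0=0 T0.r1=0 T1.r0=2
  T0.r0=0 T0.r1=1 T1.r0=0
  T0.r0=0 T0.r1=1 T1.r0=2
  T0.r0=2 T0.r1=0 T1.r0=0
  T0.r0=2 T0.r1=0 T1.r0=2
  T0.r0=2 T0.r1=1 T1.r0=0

missing: T0.r0=2 T0.r1=1 T1.r0=2

outcome vector order: (T0.r0,T0.r1,T1.r0)
PSO (8): (0,0,0), (0,0,2), (0,1,0), (0,1,2), (2,0,0), (2,0,2), (2,1,0), (2,1,2)
PSO∖claimed = {(2,1,2)}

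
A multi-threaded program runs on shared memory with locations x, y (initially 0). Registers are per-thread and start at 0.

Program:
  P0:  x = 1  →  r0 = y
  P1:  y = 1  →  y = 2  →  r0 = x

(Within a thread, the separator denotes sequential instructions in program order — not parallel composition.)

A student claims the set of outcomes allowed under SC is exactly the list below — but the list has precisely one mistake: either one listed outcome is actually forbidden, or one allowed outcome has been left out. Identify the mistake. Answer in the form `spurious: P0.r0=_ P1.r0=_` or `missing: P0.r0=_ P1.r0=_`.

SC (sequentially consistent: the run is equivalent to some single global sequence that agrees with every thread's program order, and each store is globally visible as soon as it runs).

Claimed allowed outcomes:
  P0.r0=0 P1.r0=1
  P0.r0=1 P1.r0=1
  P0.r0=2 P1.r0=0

missing: P0.r0=2 P1.r0=1

outcome vector order: (P0.r0,P1.r0)
SC (4): <0 1>, <1 1>, <2 0>, <2 1>
SC∖claimed = {<2 1>}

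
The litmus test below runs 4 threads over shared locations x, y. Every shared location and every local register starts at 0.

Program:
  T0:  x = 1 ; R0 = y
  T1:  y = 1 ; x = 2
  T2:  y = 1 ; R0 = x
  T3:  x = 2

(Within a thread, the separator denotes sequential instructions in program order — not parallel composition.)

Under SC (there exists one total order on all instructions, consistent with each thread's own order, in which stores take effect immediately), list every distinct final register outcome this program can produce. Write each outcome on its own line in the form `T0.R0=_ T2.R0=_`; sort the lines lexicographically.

T0.R0=0 T2.R0=1
T0.R0=0 T2.R0=2
T0.R0=1 T2.R0=0
T0.R0=1 T2.R0=1
T0.R0=1 T2.R0=2

outcome vector order: (T0.R0,T2.R0)
|SC outcomes| = 5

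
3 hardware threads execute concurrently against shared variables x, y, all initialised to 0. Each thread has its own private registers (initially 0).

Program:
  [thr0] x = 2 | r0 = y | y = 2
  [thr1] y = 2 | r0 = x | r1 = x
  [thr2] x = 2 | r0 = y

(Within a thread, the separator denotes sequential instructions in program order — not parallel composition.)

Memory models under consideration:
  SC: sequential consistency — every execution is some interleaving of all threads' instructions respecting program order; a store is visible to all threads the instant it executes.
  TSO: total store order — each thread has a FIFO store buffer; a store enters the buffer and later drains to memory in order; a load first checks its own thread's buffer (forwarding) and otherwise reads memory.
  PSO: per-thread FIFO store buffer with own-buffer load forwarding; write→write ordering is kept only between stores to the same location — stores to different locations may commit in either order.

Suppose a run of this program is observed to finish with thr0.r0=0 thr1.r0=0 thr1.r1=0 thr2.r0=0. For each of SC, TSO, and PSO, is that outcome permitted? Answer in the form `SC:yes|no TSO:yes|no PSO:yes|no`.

outcome vector order: (thr0.r0,thr1.r0,thr1.r1,thr2.r0)
[SC] allowed = {(0,2,2,0) (0,2,2,2) (2,0,0,2) (2,0,2,2) (2,2,2,0) (2,2,2,2)}
[TSO] allowed = {(0,0,0,0) (0,0,0,2) (0,0,2,0) (0,0,2,2) (0,2,2,0) (0,2,2,2) (2,0,0,0) (2,0,0,2) (2,0,2,0) (2,0,2,2) (2,2,2,0) (2,2,2,2)}
[PSO] allowed = {(0,0,0,0) (0,0,0,2) (0,0,2,0) (0,0,2,2) (0,2,2,0) (0,2,2,2) (2,0,0,0) (2,0,0,2) (2,0,2,0) (2,0,2,2) (2,2,2,0) (2,2,2,2)}
target (0,0,0,0) ∈ {TSO,PSO}

SC:no TSO:yes PSO:yes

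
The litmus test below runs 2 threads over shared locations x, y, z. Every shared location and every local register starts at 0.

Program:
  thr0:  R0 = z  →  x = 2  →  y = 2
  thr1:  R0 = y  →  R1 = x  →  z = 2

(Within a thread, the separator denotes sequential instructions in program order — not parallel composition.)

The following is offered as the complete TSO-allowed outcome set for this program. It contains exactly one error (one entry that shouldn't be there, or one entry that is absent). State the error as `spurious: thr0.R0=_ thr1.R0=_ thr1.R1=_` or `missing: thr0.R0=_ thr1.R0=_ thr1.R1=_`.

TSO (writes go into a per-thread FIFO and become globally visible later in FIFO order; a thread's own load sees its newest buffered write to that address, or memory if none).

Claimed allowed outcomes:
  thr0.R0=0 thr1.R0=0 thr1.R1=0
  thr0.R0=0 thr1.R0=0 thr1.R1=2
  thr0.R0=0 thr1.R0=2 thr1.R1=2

missing: thr0.R0=2 thr1.R0=0 thr1.R1=0

outcome vector order: (thr0.R0,thr1.R0,thr1.R1)
under TSO → <0 0 0> <0 0 2> <0 2 2> <2 0 0>
TSO∖claimed = {<2 0 0>}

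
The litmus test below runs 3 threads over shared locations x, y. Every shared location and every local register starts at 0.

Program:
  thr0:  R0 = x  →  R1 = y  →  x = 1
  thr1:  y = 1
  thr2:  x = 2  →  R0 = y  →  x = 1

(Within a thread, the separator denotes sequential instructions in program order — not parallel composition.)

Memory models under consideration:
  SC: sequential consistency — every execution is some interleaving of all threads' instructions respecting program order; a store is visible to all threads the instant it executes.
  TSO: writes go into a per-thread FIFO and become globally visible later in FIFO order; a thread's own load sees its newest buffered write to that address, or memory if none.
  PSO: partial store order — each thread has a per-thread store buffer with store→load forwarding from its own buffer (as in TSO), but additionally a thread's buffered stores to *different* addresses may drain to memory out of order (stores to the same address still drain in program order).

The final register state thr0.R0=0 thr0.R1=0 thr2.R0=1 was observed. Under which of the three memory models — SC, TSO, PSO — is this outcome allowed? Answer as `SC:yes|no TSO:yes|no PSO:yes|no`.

outcome vector order: (thr0.R0,thr0.R1,thr2.R0)
[SC] allowed = {0/0/0 0/0/1 0/1/0 0/1/1 1/0/0 1/1/0 1/1/1 2/0/0 2/0/1 2/1/0 2/1/1}
[TSO] allowed = {0/0/0 0/0/1 0/1/0 0/1/1 1/0/0 1/1/0 1/1/1 2/0/0 2/0/1 2/1/0 2/1/1}
[PSO] allowed = {0/0/0 0/0/1 0/1/0 0/1/1 1/0/0 1/1/0 1/1/1 2/0/0 2/0/1 2/1/0 2/1/1}
target 0/0/1 ∈ {SC,TSO,PSO}

SC:yes TSO:yes PSO:yes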